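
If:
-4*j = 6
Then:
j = -3/2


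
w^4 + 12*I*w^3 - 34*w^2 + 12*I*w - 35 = (w - I)*(w + I)*(w + 5*I)*(w + 7*I)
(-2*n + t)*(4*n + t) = -8*n^2 + 2*n*t + t^2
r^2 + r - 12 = (r - 3)*(r + 4)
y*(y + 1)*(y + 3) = y^3 + 4*y^2 + 3*y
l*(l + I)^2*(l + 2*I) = l^4 + 4*I*l^3 - 5*l^2 - 2*I*l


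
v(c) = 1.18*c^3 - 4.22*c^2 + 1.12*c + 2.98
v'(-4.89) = 127.04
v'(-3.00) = 58.30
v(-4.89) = -241.38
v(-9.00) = -1209.14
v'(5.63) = 65.81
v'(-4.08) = 94.48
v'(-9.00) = 363.82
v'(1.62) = -3.26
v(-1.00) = -3.54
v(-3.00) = -70.22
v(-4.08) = -151.98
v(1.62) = -1.26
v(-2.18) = -31.74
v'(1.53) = -3.51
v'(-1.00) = 13.10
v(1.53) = -0.96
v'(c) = 3.54*c^2 - 8.44*c + 1.12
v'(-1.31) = 18.25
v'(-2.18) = 36.34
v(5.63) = 86.10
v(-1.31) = -8.38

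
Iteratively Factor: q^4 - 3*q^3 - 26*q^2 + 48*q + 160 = (q + 4)*(q^3 - 7*q^2 + 2*q + 40) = (q - 5)*(q + 4)*(q^2 - 2*q - 8) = (q - 5)*(q - 4)*(q + 4)*(q + 2)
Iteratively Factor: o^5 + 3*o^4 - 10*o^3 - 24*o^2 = (o + 2)*(o^4 + o^3 - 12*o^2) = (o - 3)*(o + 2)*(o^3 + 4*o^2) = (o - 3)*(o + 2)*(o + 4)*(o^2) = o*(o - 3)*(o + 2)*(o + 4)*(o)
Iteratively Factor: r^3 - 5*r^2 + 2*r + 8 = (r + 1)*(r^2 - 6*r + 8) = (r - 4)*(r + 1)*(r - 2)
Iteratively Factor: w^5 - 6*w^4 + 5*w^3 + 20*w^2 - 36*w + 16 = (w + 2)*(w^4 - 8*w^3 + 21*w^2 - 22*w + 8) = (w - 1)*(w + 2)*(w^3 - 7*w^2 + 14*w - 8) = (w - 2)*(w - 1)*(w + 2)*(w^2 - 5*w + 4) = (w - 2)*(w - 1)^2*(w + 2)*(w - 4)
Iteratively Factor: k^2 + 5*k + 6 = (k + 2)*(k + 3)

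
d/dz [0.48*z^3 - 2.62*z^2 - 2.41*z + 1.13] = 1.44*z^2 - 5.24*z - 2.41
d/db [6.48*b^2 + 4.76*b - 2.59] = 12.96*b + 4.76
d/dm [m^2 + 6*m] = 2*m + 6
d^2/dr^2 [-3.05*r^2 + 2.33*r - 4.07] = -6.10000000000000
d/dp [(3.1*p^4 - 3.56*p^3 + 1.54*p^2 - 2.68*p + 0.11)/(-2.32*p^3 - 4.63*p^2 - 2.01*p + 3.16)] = (-7.192*p^6 - 28.706*p^5 + 1.36259999999999*p^4 + 41.06*p^3 - 48.487*p^2 + 10.7514*p - 8.2477)/(5.3824*p^6 + 21.4832*p^5 + 30.7633*p^4 + 3.9502*p^3 - 25.2215*p^2 - 12.7032*p + 9.9856)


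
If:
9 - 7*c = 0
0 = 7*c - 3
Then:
No Solution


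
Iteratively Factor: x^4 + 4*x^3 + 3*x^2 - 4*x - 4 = (x - 1)*(x^3 + 5*x^2 + 8*x + 4) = (x - 1)*(x + 2)*(x^2 + 3*x + 2) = (x - 1)*(x + 2)^2*(x + 1)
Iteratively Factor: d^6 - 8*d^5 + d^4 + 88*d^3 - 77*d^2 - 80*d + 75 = (d - 1)*(d^5 - 7*d^4 - 6*d^3 + 82*d^2 + 5*d - 75) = (d - 1)*(d + 1)*(d^4 - 8*d^3 + 2*d^2 + 80*d - 75) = (d - 5)*(d - 1)*(d + 1)*(d^3 - 3*d^2 - 13*d + 15) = (d - 5)*(d - 1)^2*(d + 1)*(d^2 - 2*d - 15) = (d - 5)*(d - 1)^2*(d + 1)*(d + 3)*(d - 5)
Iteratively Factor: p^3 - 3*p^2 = (p)*(p^2 - 3*p) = p^2*(p - 3)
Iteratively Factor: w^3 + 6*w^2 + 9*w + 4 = (w + 1)*(w^2 + 5*w + 4) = (w + 1)*(w + 4)*(w + 1)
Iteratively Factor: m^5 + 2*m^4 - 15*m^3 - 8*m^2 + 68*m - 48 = (m - 2)*(m^4 + 4*m^3 - 7*m^2 - 22*m + 24) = (m - 2)*(m - 1)*(m^3 + 5*m^2 - 2*m - 24) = (m - 2)^2*(m - 1)*(m^2 + 7*m + 12) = (m - 2)^2*(m - 1)*(m + 4)*(m + 3)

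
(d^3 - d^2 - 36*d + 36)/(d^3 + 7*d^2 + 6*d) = (d^2 - 7*d + 6)/(d*(d + 1))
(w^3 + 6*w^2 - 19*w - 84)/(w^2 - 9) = (w^2 + 3*w - 28)/(w - 3)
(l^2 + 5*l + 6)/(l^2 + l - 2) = (l + 3)/(l - 1)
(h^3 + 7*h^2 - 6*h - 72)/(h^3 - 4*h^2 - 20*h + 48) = (h^2 + 3*h - 18)/(h^2 - 8*h + 12)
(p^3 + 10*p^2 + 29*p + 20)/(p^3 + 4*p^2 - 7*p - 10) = (p + 4)/(p - 2)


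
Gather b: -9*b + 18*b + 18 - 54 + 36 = 9*b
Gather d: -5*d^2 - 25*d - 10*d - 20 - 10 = -5*d^2 - 35*d - 30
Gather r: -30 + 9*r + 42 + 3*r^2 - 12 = 3*r^2 + 9*r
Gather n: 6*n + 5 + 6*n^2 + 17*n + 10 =6*n^2 + 23*n + 15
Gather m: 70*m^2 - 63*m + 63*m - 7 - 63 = 70*m^2 - 70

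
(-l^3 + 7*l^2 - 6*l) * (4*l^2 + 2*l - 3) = -4*l^5 + 26*l^4 - 7*l^3 - 33*l^2 + 18*l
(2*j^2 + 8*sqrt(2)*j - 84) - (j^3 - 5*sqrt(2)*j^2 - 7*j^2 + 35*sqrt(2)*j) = -j^3 + 5*sqrt(2)*j^2 + 9*j^2 - 27*sqrt(2)*j - 84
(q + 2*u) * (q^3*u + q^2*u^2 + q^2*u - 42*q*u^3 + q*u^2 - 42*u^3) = q^4*u + 3*q^3*u^2 + q^3*u - 40*q^2*u^3 + 3*q^2*u^2 - 84*q*u^4 - 40*q*u^3 - 84*u^4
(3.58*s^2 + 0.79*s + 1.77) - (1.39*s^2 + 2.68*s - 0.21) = 2.19*s^2 - 1.89*s + 1.98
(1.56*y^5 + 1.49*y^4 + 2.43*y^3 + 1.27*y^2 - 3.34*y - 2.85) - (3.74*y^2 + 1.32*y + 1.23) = 1.56*y^5 + 1.49*y^4 + 2.43*y^3 - 2.47*y^2 - 4.66*y - 4.08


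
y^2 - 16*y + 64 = (y - 8)^2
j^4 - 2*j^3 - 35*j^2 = j^2*(j - 7)*(j + 5)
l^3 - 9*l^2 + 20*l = l*(l - 5)*(l - 4)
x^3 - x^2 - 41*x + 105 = (x - 5)*(x - 3)*(x + 7)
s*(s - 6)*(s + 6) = s^3 - 36*s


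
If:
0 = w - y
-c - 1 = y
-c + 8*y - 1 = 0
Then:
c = -1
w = 0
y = 0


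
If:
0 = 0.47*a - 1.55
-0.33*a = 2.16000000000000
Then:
No Solution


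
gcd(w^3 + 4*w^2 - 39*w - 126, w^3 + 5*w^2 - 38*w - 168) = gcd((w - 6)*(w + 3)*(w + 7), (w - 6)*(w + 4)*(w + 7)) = w^2 + w - 42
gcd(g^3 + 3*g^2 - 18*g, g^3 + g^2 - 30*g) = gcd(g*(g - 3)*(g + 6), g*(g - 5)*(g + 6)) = g^2 + 6*g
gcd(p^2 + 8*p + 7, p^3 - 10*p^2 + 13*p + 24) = p + 1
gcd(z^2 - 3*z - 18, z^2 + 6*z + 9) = z + 3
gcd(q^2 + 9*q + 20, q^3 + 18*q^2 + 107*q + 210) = q + 5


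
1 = 1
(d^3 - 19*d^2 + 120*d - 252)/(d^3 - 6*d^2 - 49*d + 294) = (d - 6)/(d + 7)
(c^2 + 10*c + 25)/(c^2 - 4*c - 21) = (c^2 + 10*c + 25)/(c^2 - 4*c - 21)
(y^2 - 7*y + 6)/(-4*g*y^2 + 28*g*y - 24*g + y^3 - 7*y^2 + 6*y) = 1/(-4*g + y)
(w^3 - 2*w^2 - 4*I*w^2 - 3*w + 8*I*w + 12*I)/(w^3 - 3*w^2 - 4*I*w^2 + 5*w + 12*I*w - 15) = (w^2 + w*(1 - 4*I) - 4*I)/(w^2 - 4*I*w + 5)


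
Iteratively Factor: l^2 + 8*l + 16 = (l + 4)*(l + 4)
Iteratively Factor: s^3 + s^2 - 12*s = (s - 3)*(s^2 + 4*s) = s*(s - 3)*(s + 4)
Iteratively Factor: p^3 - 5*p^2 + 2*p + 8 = (p - 2)*(p^2 - 3*p - 4) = (p - 4)*(p - 2)*(p + 1)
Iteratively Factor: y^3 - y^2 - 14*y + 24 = (y + 4)*(y^2 - 5*y + 6) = (y - 3)*(y + 4)*(y - 2)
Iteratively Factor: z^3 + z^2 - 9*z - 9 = (z - 3)*(z^2 + 4*z + 3) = (z - 3)*(z + 3)*(z + 1)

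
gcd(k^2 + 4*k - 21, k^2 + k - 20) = 1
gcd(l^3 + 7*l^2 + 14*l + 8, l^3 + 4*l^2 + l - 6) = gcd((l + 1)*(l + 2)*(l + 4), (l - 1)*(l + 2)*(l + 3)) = l + 2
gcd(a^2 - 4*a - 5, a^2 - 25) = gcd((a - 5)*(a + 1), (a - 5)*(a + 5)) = a - 5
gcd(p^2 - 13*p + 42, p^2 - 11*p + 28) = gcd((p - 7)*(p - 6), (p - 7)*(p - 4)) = p - 7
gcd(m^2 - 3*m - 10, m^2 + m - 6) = 1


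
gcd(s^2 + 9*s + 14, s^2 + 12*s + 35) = s + 7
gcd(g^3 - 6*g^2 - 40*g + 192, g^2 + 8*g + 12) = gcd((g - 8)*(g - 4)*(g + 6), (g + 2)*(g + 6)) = g + 6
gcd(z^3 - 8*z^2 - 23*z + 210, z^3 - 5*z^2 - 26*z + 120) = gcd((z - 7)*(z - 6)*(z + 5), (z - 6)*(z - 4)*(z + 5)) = z^2 - z - 30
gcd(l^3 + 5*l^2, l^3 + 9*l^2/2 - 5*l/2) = l^2 + 5*l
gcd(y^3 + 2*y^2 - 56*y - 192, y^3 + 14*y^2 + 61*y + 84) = y + 4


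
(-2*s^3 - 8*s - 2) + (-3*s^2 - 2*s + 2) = -2*s^3 - 3*s^2 - 10*s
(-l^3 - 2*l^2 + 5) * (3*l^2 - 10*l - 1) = -3*l^5 + 4*l^4 + 21*l^3 + 17*l^2 - 50*l - 5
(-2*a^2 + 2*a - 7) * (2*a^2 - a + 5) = -4*a^4 + 6*a^3 - 26*a^2 + 17*a - 35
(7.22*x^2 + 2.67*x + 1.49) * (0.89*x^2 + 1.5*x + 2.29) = 6.4258*x^4 + 13.2063*x^3 + 21.8649*x^2 + 8.3493*x + 3.4121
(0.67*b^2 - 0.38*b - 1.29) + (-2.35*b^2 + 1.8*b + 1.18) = -1.68*b^2 + 1.42*b - 0.11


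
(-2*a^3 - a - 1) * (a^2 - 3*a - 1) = -2*a^5 + 6*a^4 + a^3 + 2*a^2 + 4*a + 1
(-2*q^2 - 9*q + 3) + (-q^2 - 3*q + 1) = -3*q^2 - 12*q + 4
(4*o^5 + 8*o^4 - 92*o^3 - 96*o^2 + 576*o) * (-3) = -12*o^5 - 24*o^4 + 276*o^3 + 288*o^2 - 1728*o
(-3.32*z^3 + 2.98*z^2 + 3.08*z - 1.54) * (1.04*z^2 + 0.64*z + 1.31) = -3.4528*z^5 + 0.9744*z^4 + 0.761200000000001*z^3 + 4.2734*z^2 + 3.0492*z - 2.0174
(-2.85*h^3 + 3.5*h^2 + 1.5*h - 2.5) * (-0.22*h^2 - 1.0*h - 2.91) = 0.627*h^5 + 2.08*h^4 + 4.4635*h^3 - 11.135*h^2 - 1.865*h + 7.275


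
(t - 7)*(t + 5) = t^2 - 2*t - 35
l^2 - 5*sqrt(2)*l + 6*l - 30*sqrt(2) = (l + 6)*(l - 5*sqrt(2))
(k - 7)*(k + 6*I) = k^2 - 7*k + 6*I*k - 42*I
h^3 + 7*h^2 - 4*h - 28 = (h - 2)*(h + 2)*(h + 7)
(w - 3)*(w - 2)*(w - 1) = w^3 - 6*w^2 + 11*w - 6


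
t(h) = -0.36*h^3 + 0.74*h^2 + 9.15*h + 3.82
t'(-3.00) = -5.01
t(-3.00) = -7.25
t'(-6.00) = -38.61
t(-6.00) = 53.32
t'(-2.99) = -4.93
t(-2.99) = -7.30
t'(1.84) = 8.22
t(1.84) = 20.92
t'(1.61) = 8.73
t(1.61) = 18.97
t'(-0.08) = 9.02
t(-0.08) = 3.09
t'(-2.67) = -2.50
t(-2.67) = -8.48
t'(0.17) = 9.37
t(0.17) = 5.40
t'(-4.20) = -16.12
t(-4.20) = 5.12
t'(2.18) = 7.24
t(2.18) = 23.55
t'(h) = -1.08*h^2 + 1.48*h + 9.15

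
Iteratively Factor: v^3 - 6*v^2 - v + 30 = (v - 3)*(v^2 - 3*v - 10) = (v - 3)*(v + 2)*(v - 5)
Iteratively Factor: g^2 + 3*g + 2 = (g + 1)*(g + 2)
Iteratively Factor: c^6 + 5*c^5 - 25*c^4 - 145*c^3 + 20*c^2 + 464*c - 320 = (c - 5)*(c^5 + 10*c^4 + 25*c^3 - 20*c^2 - 80*c + 64) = (c - 5)*(c - 1)*(c^4 + 11*c^3 + 36*c^2 + 16*c - 64) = (c - 5)*(c - 1)*(c + 4)*(c^3 + 7*c^2 + 8*c - 16) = (c - 5)*(c - 1)*(c + 4)^2*(c^2 + 3*c - 4) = (c - 5)*(c - 1)^2*(c + 4)^2*(c + 4)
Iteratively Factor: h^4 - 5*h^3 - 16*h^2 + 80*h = (h - 5)*(h^3 - 16*h) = (h - 5)*(h - 4)*(h^2 + 4*h) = h*(h - 5)*(h - 4)*(h + 4)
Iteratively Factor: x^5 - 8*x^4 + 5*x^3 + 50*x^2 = (x - 5)*(x^4 - 3*x^3 - 10*x^2) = (x - 5)*(x + 2)*(x^3 - 5*x^2) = x*(x - 5)*(x + 2)*(x^2 - 5*x) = x^2*(x - 5)*(x + 2)*(x - 5)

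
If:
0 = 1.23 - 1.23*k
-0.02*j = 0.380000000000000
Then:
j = -19.00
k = 1.00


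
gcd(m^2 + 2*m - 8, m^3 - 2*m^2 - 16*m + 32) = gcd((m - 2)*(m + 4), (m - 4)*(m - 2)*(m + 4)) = m^2 + 2*m - 8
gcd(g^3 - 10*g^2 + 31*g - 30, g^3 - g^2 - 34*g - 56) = 1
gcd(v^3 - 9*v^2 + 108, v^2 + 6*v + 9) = v + 3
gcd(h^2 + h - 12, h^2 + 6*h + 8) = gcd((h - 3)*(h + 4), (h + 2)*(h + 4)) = h + 4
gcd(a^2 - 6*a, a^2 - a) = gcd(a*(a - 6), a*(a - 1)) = a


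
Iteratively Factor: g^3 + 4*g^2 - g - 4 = (g + 4)*(g^2 - 1) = (g + 1)*(g + 4)*(g - 1)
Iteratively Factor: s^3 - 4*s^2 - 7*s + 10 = (s - 1)*(s^2 - 3*s - 10) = (s - 5)*(s - 1)*(s + 2)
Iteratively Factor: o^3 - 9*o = (o + 3)*(o^2 - 3*o) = (o - 3)*(o + 3)*(o)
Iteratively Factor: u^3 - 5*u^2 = (u - 5)*(u^2) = u*(u - 5)*(u)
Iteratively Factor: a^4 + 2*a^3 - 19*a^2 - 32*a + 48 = (a + 3)*(a^3 - a^2 - 16*a + 16) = (a + 3)*(a + 4)*(a^2 - 5*a + 4) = (a - 4)*(a + 3)*(a + 4)*(a - 1)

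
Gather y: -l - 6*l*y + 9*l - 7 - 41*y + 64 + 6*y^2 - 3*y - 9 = 8*l + 6*y^2 + y*(-6*l - 44) + 48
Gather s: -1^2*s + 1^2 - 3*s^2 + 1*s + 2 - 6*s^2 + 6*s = -9*s^2 + 6*s + 3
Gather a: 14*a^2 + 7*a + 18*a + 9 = 14*a^2 + 25*a + 9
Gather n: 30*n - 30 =30*n - 30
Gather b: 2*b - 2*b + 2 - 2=0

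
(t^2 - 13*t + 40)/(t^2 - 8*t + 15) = (t - 8)/(t - 3)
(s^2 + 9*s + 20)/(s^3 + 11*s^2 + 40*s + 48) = (s + 5)/(s^2 + 7*s + 12)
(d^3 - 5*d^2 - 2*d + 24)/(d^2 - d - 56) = (-d^3 + 5*d^2 + 2*d - 24)/(-d^2 + d + 56)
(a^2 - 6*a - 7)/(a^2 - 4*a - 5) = (a - 7)/(a - 5)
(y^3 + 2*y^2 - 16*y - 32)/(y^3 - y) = (y^3 + 2*y^2 - 16*y - 32)/(y^3 - y)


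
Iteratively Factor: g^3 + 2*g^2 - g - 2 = (g + 2)*(g^2 - 1) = (g - 1)*(g + 2)*(g + 1)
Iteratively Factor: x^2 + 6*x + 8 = (x + 4)*(x + 2)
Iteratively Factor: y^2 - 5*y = (y - 5)*(y)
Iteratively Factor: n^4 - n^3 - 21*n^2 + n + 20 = (n - 1)*(n^3 - 21*n - 20) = (n - 1)*(n + 4)*(n^2 - 4*n - 5) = (n - 1)*(n + 1)*(n + 4)*(n - 5)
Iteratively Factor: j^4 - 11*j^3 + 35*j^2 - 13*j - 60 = (j + 1)*(j^3 - 12*j^2 + 47*j - 60) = (j - 5)*(j + 1)*(j^2 - 7*j + 12) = (j - 5)*(j - 3)*(j + 1)*(j - 4)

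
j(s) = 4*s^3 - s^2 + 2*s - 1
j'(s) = 12*s^2 - 2*s + 2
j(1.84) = 24.21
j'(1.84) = 38.95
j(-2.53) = -77.24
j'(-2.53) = 83.87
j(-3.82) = -246.20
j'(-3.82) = 184.75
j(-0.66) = -3.91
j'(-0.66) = 8.55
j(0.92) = 3.11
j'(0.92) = 10.32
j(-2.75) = -97.25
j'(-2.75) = 98.25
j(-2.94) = -117.17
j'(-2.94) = 111.60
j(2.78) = 82.77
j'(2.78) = 89.18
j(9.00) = 2852.00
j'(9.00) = 956.00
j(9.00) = 2852.00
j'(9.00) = 956.00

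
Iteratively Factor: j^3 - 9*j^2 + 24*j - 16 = (j - 4)*(j^2 - 5*j + 4) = (j - 4)^2*(j - 1)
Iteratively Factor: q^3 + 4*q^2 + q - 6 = (q + 2)*(q^2 + 2*q - 3) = (q - 1)*(q + 2)*(q + 3)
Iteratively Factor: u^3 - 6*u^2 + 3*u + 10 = (u - 2)*(u^2 - 4*u - 5) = (u - 5)*(u - 2)*(u + 1)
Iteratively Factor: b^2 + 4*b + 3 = (b + 1)*(b + 3)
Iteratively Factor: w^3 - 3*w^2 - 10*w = (w - 5)*(w^2 + 2*w) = (w - 5)*(w + 2)*(w)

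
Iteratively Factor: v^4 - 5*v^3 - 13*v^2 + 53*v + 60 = (v - 4)*(v^3 - v^2 - 17*v - 15) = (v - 4)*(v + 1)*(v^2 - 2*v - 15) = (v - 4)*(v + 1)*(v + 3)*(v - 5)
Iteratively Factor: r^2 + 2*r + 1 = (r + 1)*(r + 1)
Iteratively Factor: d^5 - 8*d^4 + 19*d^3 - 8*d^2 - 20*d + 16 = (d - 2)*(d^4 - 6*d^3 + 7*d^2 + 6*d - 8) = (d - 4)*(d - 2)*(d^3 - 2*d^2 - d + 2) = (d - 4)*(d - 2)*(d + 1)*(d^2 - 3*d + 2) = (d - 4)*(d - 2)^2*(d + 1)*(d - 1)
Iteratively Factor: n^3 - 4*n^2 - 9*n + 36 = (n + 3)*(n^2 - 7*n + 12) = (n - 4)*(n + 3)*(n - 3)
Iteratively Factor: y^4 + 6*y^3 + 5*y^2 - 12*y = (y + 4)*(y^3 + 2*y^2 - 3*y) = (y + 3)*(y + 4)*(y^2 - y) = y*(y + 3)*(y + 4)*(y - 1)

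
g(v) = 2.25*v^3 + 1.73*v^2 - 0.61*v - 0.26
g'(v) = 6.75*v^2 + 3.46*v - 0.61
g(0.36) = -0.15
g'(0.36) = 1.51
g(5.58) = 441.12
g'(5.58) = 228.87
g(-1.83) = -7.14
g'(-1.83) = 15.66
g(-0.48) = 0.18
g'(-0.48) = -0.72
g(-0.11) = -0.17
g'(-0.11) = -0.91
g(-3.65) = -84.40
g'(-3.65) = 76.69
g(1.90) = 20.26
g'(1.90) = 30.33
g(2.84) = 63.50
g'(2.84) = 63.66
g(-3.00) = -43.61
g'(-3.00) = 49.76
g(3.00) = 74.23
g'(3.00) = 70.52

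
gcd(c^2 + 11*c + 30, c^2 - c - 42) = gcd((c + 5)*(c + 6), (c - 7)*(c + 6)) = c + 6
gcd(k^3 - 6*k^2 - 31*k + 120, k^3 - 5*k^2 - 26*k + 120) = k + 5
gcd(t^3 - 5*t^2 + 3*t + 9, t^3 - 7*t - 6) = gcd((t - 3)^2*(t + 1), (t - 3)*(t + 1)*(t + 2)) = t^2 - 2*t - 3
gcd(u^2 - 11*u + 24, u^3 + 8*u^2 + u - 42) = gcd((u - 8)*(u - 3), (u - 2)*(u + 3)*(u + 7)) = 1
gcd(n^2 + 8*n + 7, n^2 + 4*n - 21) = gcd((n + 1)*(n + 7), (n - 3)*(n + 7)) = n + 7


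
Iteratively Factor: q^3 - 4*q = (q + 2)*(q^2 - 2*q) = q*(q + 2)*(q - 2)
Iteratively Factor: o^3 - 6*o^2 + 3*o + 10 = (o - 2)*(o^2 - 4*o - 5) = (o - 2)*(o + 1)*(o - 5)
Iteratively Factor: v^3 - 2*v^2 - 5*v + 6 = (v - 1)*(v^2 - v - 6) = (v - 1)*(v + 2)*(v - 3)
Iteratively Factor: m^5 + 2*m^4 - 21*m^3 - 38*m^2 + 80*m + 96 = (m + 1)*(m^4 + m^3 - 22*m^2 - 16*m + 96) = (m + 1)*(m + 4)*(m^3 - 3*m^2 - 10*m + 24) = (m - 2)*(m + 1)*(m + 4)*(m^2 - m - 12) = (m - 4)*(m - 2)*(m + 1)*(m + 4)*(m + 3)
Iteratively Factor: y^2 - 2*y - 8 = (y + 2)*(y - 4)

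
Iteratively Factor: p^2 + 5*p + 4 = (p + 4)*(p + 1)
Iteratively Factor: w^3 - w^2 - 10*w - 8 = (w + 1)*(w^2 - 2*w - 8) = (w + 1)*(w + 2)*(w - 4)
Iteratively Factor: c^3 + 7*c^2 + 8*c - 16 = (c - 1)*(c^2 + 8*c + 16) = (c - 1)*(c + 4)*(c + 4)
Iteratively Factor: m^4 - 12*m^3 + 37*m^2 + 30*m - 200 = (m + 2)*(m^3 - 14*m^2 + 65*m - 100) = (m - 4)*(m + 2)*(m^2 - 10*m + 25) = (m - 5)*(m - 4)*(m + 2)*(m - 5)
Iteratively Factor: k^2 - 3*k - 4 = (k - 4)*(k + 1)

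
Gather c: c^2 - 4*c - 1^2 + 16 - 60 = c^2 - 4*c - 45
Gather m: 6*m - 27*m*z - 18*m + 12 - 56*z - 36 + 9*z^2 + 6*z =m*(-27*z - 12) + 9*z^2 - 50*z - 24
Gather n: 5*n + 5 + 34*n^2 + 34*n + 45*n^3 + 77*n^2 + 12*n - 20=45*n^3 + 111*n^2 + 51*n - 15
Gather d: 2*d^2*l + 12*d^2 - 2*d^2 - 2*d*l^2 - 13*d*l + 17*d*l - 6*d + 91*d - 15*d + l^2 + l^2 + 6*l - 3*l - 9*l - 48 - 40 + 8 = d^2*(2*l + 10) + d*(-2*l^2 + 4*l + 70) + 2*l^2 - 6*l - 80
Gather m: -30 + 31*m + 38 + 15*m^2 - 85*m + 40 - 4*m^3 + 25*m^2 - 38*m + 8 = -4*m^3 + 40*m^2 - 92*m + 56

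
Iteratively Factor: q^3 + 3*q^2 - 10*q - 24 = (q + 4)*(q^2 - q - 6) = (q + 2)*(q + 4)*(q - 3)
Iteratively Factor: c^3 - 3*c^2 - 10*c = (c + 2)*(c^2 - 5*c) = (c - 5)*(c + 2)*(c)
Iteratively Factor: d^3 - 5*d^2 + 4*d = (d - 1)*(d^2 - 4*d) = (d - 4)*(d - 1)*(d)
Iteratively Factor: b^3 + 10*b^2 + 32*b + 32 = (b + 4)*(b^2 + 6*b + 8) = (b + 2)*(b + 4)*(b + 4)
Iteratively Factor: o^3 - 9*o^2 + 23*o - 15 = (o - 3)*(o^2 - 6*o + 5) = (o - 5)*(o - 3)*(o - 1)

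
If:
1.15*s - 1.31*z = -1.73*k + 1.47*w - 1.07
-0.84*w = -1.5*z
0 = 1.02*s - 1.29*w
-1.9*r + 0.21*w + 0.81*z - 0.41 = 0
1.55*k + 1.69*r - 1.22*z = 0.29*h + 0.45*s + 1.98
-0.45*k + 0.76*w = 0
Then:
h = -11.41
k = -0.83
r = -0.39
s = -0.62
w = -0.49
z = -0.28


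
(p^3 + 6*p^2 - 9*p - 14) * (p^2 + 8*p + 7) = p^5 + 14*p^4 + 46*p^3 - 44*p^2 - 175*p - 98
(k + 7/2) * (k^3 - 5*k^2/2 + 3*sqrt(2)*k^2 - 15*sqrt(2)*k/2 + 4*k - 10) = k^4 + k^3 + 3*sqrt(2)*k^3 - 19*k^2/4 + 3*sqrt(2)*k^2 - 105*sqrt(2)*k/4 + 4*k - 35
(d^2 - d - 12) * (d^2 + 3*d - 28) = d^4 + 2*d^3 - 43*d^2 - 8*d + 336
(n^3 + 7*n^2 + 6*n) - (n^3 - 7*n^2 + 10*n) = 14*n^2 - 4*n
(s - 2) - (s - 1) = -1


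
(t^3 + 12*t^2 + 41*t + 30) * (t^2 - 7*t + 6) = t^5 + 5*t^4 - 37*t^3 - 185*t^2 + 36*t + 180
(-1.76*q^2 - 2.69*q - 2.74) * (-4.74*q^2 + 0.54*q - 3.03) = 8.3424*q^4 + 11.8002*q^3 + 16.8678*q^2 + 6.6711*q + 8.3022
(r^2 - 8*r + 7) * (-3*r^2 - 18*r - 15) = -3*r^4 + 6*r^3 + 108*r^2 - 6*r - 105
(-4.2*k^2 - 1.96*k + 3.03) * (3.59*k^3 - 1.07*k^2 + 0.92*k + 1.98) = -15.078*k^5 - 2.5424*k^4 + 9.1109*k^3 - 13.3613*k^2 - 1.0932*k + 5.9994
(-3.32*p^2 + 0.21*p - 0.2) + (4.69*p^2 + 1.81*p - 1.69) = 1.37*p^2 + 2.02*p - 1.89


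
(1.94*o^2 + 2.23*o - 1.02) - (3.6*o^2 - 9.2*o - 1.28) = -1.66*o^2 + 11.43*o + 0.26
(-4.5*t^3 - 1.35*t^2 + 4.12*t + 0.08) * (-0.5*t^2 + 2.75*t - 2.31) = 2.25*t^5 - 11.7*t^4 + 4.6225*t^3 + 14.4085*t^2 - 9.2972*t - 0.1848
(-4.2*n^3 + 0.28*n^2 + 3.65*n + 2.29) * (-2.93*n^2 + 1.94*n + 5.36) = 12.306*n^5 - 8.9684*n^4 - 32.6633*n^3 + 1.8721*n^2 + 24.0066*n + 12.2744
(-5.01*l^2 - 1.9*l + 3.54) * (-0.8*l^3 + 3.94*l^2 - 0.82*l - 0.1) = 4.008*l^5 - 18.2194*l^4 - 6.2098*l^3 + 16.0066*l^2 - 2.7128*l - 0.354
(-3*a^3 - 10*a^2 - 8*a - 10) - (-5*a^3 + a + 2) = 2*a^3 - 10*a^2 - 9*a - 12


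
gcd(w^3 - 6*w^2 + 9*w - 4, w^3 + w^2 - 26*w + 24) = w^2 - 5*w + 4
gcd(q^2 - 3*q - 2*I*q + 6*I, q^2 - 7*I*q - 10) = q - 2*I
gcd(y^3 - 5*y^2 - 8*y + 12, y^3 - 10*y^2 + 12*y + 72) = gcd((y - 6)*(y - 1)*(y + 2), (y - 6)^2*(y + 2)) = y^2 - 4*y - 12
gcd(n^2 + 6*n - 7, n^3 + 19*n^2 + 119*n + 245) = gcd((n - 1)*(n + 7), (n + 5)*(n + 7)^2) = n + 7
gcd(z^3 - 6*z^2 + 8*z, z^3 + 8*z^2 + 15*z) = z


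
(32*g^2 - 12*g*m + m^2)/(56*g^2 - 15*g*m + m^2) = (4*g - m)/(7*g - m)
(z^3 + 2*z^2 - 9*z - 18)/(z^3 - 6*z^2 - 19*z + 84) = (z^2 + 5*z + 6)/(z^2 - 3*z - 28)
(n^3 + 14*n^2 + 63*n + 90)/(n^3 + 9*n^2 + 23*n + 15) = (n + 6)/(n + 1)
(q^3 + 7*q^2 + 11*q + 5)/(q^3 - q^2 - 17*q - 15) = (q^2 + 6*q + 5)/(q^2 - 2*q - 15)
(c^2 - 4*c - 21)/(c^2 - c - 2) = (-c^2 + 4*c + 21)/(-c^2 + c + 2)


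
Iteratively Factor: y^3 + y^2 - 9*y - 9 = (y + 3)*(y^2 - 2*y - 3) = (y - 3)*(y + 3)*(y + 1)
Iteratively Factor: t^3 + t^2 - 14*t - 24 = (t + 3)*(t^2 - 2*t - 8) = (t + 2)*(t + 3)*(t - 4)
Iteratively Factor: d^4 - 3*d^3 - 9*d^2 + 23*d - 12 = (d - 4)*(d^3 + d^2 - 5*d + 3) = (d - 4)*(d - 1)*(d^2 + 2*d - 3) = (d - 4)*(d - 1)^2*(d + 3)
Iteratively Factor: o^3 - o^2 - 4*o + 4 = (o + 2)*(o^2 - 3*o + 2) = (o - 2)*(o + 2)*(o - 1)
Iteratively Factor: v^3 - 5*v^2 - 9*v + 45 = (v - 3)*(v^2 - 2*v - 15) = (v - 5)*(v - 3)*(v + 3)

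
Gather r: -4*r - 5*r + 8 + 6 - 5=9 - 9*r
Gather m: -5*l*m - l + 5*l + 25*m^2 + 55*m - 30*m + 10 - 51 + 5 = 4*l + 25*m^2 + m*(25 - 5*l) - 36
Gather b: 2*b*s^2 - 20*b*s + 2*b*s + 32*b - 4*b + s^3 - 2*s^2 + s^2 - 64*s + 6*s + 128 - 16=b*(2*s^2 - 18*s + 28) + s^3 - s^2 - 58*s + 112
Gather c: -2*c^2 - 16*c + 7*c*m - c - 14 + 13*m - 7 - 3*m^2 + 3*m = -2*c^2 + c*(7*m - 17) - 3*m^2 + 16*m - 21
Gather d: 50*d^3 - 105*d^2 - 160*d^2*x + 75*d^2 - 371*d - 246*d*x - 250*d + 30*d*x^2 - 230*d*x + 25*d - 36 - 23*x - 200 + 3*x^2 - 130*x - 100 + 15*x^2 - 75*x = 50*d^3 + d^2*(-160*x - 30) + d*(30*x^2 - 476*x - 596) + 18*x^2 - 228*x - 336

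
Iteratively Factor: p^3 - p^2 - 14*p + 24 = (p - 3)*(p^2 + 2*p - 8) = (p - 3)*(p + 4)*(p - 2)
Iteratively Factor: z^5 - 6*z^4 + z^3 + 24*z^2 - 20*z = (z - 5)*(z^4 - z^3 - 4*z^2 + 4*z) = (z - 5)*(z + 2)*(z^3 - 3*z^2 + 2*z) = (z - 5)*(z - 2)*(z + 2)*(z^2 - z) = (z - 5)*(z - 2)*(z - 1)*(z + 2)*(z)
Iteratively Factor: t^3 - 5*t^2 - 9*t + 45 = (t + 3)*(t^2 - 8*t + 15) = (t - 3)*(t + 3)*(t - 5)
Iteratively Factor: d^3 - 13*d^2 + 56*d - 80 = (d - 4)*(d^2 - 9*d + 20) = (d - 4)^2*(d - 5)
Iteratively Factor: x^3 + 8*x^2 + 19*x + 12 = (x + 3)*(x^2 + 5*x + 4) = (x + 3)*(x + 4)*(x + 1)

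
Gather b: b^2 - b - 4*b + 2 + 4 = b^2 - 5*b + 6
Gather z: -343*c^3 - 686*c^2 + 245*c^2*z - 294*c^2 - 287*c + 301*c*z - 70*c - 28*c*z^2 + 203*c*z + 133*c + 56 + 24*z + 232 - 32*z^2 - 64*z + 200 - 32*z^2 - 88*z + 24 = -343*c^3 - 980*c^2 - 224*c + z^2*(-28*c - 64) + z*(245*c^2 + 504*c - 128) + 512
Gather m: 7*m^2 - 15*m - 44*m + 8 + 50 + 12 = 7*m^2 - 59*m + 70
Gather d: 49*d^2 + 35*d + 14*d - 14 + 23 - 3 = 49*d^2 + 49*d + 6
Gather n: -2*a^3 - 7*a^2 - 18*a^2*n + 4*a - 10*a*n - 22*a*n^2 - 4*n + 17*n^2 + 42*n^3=-2*a^3 - 7*a^2 + 4*a + 42*n^3 + n^2*(17 - 22*a) + n*(-18*a^2 - 10*a - 4)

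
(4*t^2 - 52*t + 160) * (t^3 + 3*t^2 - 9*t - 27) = 4*t^5 - 40*t^4 - 32*t^3 + 840*t^2 - 36*t - 4320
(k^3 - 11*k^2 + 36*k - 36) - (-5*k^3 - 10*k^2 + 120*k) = 6*k^3 - k^2 - 84*k - 36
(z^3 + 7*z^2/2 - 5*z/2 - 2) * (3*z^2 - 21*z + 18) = 3*z^5 - 21*z^4/2 - 63*z^3 + 219*z^2/2 - 3*z - 36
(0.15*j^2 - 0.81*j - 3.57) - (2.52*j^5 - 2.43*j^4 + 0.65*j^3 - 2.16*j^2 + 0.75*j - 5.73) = -2.52*j^5 + 2.43*j^4 - 0.65*j^3 + 2.31*j^2 - 1.56*j + 2.16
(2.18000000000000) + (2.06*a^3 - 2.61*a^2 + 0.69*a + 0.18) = 2.06*a^3 - 2.61*a^2 + 0.69*a + 2.36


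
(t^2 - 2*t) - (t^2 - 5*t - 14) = 3*t + 14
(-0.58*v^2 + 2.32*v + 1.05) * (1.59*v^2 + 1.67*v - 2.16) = -0.9222*v^4 + 2.7202*v^3 + 6.7967*v^2 - 3.2577*v - 2.268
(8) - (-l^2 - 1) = l^2 + 9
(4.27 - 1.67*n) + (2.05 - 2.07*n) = 6.32 - 3.74*n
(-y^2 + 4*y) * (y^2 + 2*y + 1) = -y^4 + 2*y^3 + 7*y^2 + 4*y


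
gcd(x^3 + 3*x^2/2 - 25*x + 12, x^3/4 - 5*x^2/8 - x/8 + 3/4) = 1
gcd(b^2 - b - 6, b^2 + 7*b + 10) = b + 2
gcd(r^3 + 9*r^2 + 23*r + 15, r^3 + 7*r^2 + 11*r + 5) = r^2 + 6*r + 5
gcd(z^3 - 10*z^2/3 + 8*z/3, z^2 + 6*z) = z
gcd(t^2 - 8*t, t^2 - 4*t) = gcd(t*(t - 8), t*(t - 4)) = t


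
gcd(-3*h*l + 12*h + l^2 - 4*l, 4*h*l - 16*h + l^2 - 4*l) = l - 4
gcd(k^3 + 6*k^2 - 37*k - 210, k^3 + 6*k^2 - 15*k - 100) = k + 5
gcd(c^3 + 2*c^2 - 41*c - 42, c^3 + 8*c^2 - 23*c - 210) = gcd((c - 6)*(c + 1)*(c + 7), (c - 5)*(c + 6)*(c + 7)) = c + 7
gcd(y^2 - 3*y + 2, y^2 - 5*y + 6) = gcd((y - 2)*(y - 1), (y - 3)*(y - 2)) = y - 2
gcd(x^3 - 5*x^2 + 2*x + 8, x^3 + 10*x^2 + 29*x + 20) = x + 1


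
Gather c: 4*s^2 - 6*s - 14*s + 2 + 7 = 4*s^2 - 20*s + 9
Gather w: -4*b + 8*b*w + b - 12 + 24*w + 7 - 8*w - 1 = -3*b + w*(8*b + 16) - 6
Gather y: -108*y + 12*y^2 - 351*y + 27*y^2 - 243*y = 39*y^2 - 702*y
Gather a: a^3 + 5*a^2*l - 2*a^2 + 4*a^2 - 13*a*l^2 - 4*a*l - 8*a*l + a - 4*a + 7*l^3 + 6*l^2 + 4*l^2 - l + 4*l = a^3 + a^2*(5*l + 2) + a*(-13*l^2 - 12*l - 3) + 7*l^3 + 10*l^2 + 3*l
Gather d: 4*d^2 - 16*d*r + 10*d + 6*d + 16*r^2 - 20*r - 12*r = 4*d^2 + d*(16 - 16*r) + 16*r^2 - 32*r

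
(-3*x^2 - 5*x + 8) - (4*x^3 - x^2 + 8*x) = -4*x^3 - 2*x^2 - 13*x + 8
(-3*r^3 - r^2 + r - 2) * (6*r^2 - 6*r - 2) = -18*r^5 + 12*r^4 + 18*r^3 - 16*r^2 + 10*r + 4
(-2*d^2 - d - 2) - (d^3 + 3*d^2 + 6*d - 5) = -d^3 - 5*d^2 - 7*d + 3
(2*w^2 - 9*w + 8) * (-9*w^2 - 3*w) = -18*w^4 + 75*w^3 - 45*w^2 - 24*w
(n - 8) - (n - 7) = -1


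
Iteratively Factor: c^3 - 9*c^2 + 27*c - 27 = (c - 3)*(c^2 - 6*c + 9) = (c - 3)^2*(c - 3)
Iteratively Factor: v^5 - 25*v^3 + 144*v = (v - 3)*(v^4 + 3*v^3 - 16*v^2 - 48*v) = v*(v - 3)*(v^3 + 3*v^2 - 16*v - 48) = v*(v - 3)*(v + 3)*(v^2 - 16) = v*(v - 3)*(v + 3)*(v + 4)*(v - 4)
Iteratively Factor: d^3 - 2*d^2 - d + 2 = (d - 1)*(d^2 - d - 2) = (d - 2)*(d - 1)*(d + 1)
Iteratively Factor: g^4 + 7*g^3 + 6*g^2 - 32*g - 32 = (g - 2)*(g^3 + 9*g^2 + 24*g + 16) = (g - 2)*(g + 1)*(g^2 + 8*g + 16) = (g - 2)*(g + 1)*(g + 4)*(g + 4)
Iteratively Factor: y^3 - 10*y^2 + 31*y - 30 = (y - 3)*(y^2 - 7*y + 10) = (y - 5)*(y - 3)*(y - 2)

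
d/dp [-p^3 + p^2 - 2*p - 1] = -3*p^2 + 2*p - 2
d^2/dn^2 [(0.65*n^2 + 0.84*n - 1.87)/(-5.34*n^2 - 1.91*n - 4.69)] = (2.8421709430404e-14*n^4 - 34.646988*n^3 + 417.618972*n^2 + 240.662052*n - 93.568568)/(152.273304*n^6 + 163.394388*n^5 + 459.657054*n^4 + 293.978987*n^3 + 403.706289*n^2 + 126.037653*n + 103.161709)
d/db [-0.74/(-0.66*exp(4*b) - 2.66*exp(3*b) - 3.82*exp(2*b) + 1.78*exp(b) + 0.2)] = (-1.9536*exp(3*b) - 5.9052*exp(2*b) - 5.6536*exp(b) + 1.3172)*exp(b)/(0.66*exp(4*b) + 2.66*exp(3*b) + 3.82*exp(2*b) - 1.78*exp(b) - 0.2)^2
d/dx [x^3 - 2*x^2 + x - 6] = 3*x^2 - 4*x + 1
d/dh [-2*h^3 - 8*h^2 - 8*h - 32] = -6*h^2 - 16*h - 8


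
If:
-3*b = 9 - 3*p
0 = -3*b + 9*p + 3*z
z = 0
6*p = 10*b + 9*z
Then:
No Solution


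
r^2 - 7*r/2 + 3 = (r - 2)*(r - 3/2)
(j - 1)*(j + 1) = j^2 - 1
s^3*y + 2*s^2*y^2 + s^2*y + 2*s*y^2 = s*(s + 2*y)*(s*y + y)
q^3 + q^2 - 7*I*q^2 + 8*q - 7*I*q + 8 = (q + 1)*(q - 8*I)*(q + I)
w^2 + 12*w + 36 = (w + 6)^2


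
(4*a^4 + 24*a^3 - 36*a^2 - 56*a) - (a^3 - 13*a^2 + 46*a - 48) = 4*a^4 + 23*a^3 - 23*a^2 - 102*a + 48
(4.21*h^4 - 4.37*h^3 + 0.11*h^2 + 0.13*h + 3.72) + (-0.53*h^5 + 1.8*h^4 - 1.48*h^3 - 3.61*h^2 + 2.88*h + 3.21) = -0.53*h^5 + 6.01*h^4 - 5.85*h^3 - 3.5*h^2 + 3.01*h + 6.93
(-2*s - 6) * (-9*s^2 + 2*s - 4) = 18*s^3 + 50*s^2 - 4*s + 24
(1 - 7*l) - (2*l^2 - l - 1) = -2*l^2 - 6*l + 2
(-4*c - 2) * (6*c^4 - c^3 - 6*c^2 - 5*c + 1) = -24*c^5 - 8*c^4 + 26*c^3 + 32*c^2 + 6*c - 2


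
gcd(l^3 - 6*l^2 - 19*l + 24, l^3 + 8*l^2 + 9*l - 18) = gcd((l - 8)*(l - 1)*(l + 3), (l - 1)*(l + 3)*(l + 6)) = l^2 + 2*l - 3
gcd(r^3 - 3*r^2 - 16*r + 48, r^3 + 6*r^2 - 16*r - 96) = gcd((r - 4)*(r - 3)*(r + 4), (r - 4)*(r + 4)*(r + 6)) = r^2 - 16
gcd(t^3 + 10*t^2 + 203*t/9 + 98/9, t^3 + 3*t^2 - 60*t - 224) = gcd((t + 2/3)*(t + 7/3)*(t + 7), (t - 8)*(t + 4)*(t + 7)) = t + 7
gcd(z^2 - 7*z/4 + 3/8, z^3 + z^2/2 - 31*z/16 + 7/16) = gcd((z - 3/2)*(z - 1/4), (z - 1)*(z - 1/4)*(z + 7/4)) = z - 1/4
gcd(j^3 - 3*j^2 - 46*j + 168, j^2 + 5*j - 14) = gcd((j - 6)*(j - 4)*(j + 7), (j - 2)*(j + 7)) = j + 7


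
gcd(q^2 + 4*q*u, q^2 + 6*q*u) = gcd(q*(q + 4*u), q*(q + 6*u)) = q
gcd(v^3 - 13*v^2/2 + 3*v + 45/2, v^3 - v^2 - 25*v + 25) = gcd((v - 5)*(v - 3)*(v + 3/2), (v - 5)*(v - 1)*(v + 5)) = v - 5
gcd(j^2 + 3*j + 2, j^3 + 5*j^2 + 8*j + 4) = j^2 + 3*j + 2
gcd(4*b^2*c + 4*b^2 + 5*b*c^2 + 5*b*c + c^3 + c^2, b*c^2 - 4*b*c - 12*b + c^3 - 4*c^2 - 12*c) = b + c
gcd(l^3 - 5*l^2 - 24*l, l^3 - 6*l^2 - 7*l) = l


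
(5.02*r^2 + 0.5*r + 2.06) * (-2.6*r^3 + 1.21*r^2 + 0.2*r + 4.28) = -13.052*r^5 + 4.7742*r^4 - 3.747*r^3 + 24.0782*r^2 + 2.552*r + 8.8168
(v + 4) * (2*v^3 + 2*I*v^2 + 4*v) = 2*v^4 + 8*v^3 + 2*I*v^3 + 4*v^2 + 8*I*v^2 + 16*v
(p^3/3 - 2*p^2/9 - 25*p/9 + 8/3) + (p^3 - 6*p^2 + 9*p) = 4*p^3/3 - 56*p^2/9 + 56*p/9 + 8/3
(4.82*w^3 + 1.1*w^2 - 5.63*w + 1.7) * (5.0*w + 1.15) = 24.1*w^4 + 11.043*w^3 - 26.885*w^2 + 2.0255*w + 1.955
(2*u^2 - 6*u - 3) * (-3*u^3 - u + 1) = -6*u^5 + 18*u^4 + 7*u^3 + 8*u^2 - 3*u - 3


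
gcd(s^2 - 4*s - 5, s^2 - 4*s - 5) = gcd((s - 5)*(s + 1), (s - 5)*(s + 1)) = s^2 - 4*s - 5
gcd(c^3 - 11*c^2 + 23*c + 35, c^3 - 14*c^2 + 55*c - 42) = c - 7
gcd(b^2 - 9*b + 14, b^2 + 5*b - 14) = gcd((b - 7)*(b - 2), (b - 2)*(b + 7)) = b - 2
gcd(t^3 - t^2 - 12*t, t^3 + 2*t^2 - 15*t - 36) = t^2 - t - 12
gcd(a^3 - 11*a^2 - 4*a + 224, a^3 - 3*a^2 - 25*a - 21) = a - 7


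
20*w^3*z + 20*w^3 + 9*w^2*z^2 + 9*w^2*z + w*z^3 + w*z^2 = (4*w + z)*(5*w + z)*(w*z + w)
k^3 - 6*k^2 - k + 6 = (k - 6)*(k - 1)*(k + 1)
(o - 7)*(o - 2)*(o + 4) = o^3 - 5*o^2 - 22*o + 56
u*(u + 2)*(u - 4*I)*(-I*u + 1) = -I*u^4 - 3*u^3 - 2*I*u^3 - 6*u^2 - 4*I*u^2 - 8*I*u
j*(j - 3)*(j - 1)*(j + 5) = j^4 + j^3 - 17*j^2 + 15*j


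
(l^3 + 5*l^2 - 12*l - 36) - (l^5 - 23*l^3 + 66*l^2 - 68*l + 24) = -l^5 + 24*l^3 - 61*l^2 + 56*l - 60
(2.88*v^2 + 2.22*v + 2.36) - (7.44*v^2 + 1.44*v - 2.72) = -4.56*v^2 + 0.78*v + 5.08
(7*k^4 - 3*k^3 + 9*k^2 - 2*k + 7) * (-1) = -7*k^4 + 3*k^3 - 9*k^2 + 2*k - 7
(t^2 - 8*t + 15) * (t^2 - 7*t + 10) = t^4 - 15*t^3 + 81*t^2 - 185*t + 150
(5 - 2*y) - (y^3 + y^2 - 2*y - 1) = -y^3 - y^2 + 6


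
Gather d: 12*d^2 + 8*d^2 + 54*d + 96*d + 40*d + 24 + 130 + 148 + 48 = 20*d^2 + 190*d + 350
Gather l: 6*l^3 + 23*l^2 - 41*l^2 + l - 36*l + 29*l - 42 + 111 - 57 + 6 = 6*l^3 - 18*l^2 - 6*l + 18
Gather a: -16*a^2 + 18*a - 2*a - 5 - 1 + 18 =-16*a^2 + 16*a + 12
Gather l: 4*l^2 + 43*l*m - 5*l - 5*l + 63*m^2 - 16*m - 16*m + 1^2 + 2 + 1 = 4*l^2 + l*(43*m - 10) + 63*m^2 - 32*m + 4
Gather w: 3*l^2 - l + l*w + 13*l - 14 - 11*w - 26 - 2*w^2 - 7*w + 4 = 3*l^2 + 12*l - 2*w^2 + w*(l - 18) - 36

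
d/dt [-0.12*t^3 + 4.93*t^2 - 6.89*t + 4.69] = -0.36*t^2 + 9.86*t - 6.89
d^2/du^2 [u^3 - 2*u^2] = 6*u - 4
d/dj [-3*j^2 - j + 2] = -6*j - 1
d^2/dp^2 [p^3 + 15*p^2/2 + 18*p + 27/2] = 6*p + 15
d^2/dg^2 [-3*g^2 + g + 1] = -6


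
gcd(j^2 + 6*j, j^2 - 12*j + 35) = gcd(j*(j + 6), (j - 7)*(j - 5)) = 1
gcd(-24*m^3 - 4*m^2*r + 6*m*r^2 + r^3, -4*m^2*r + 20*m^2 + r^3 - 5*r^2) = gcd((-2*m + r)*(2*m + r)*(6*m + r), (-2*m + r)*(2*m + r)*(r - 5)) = -4*m^2 + r^2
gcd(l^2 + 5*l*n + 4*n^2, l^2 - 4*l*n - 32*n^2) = l + 4*n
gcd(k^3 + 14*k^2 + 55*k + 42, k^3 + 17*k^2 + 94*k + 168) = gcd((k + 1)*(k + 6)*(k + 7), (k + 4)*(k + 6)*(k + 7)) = k^2 + 13*k + 42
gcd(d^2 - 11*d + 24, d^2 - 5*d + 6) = d - 3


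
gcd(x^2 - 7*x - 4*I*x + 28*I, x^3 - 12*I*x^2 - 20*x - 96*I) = 1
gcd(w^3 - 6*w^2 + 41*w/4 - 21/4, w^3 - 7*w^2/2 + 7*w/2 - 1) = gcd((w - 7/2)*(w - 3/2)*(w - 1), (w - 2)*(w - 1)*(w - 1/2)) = w - 1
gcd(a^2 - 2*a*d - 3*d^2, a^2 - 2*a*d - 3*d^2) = a^2 - 2*a*d - 3*d^2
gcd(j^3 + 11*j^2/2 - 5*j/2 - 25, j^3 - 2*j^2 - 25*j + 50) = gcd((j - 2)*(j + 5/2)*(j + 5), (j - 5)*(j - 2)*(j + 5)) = j^2 + 3*j - 10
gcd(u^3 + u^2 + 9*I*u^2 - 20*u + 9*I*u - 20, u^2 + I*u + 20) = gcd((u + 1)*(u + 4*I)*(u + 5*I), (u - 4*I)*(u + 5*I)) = u + 5*I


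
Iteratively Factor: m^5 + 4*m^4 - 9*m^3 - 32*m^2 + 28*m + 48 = (m + 4)*(m^4 - 9*m^2 + 4*m + 12) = (m - 2)*(m + 4)*(m^3 + 2*m^2 - 5*m - 6) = (m - 2)*(m + 3)*(m + 4)*(m^2 - m - 2) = (m - 2)*(m + 1)*(m + 3)*(m + 4)*(m - 2)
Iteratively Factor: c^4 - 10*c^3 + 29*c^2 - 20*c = (c - 4)*(c^3 - 6*c^2 + 5*c) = (c - 5)*(c - 4)*(c^2 - c) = c*(c - 5)*(c - 4)*(c - 1)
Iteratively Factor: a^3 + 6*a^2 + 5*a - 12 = (a - 1)*(a^2 + 7*a + 12) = (a - 1)*(a + 3)*(a + 4)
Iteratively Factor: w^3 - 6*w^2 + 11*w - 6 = (w - 2)*(w^2 - 4*w + 3) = (w - 3)*(w - 2)*(w - 1)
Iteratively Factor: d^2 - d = (d - 1)*(d)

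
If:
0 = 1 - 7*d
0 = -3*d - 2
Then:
No Solution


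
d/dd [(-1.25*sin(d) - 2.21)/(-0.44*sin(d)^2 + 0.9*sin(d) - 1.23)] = (-0.55*sin(d)^2 - 1.9448*sin(d) + 3.5265)*cos(d)/(0.1936*sin(d)^4 - 0.792*sin(d)^3 + 1.8924*sin(d)^2 - 2.214*sin(d) + 1.5129)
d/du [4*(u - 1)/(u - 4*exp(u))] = 4*(u + (u - 1)*(4*exp(u) - 1) - 4*exp(u))/(u - 4*exp(u))^2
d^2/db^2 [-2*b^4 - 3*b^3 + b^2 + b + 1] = -24*b^2 - 18*b + 2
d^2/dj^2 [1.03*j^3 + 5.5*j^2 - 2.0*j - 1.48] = 6.18*j + 11.0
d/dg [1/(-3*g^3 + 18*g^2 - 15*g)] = (g^2 - 4*g + 5/3)/(g^2*(g^2 - 6*g + 5)^2)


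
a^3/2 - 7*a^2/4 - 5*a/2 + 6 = (a/2 + 1)*(a - 4)*(a - 3/2)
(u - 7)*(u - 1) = u^2 - 8*u + 7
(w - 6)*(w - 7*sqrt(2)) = w^2 - 7*sqrt(2)*w - 6*w + 42*sqrt(2)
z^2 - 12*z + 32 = (z - 8)*(z - 4)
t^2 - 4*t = t*(t - 4)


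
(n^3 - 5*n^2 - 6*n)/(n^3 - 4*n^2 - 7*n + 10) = n*(n^2 - 5*n - 6)/(n^3 - 4*n^2 - 7*n + 10)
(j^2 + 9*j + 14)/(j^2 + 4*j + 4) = (j + 7)/(j + 2)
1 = 1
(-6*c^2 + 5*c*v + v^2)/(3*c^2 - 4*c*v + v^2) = (6*c + v)/(-3*c + v)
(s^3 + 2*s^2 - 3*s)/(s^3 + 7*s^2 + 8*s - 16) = s*(s + 3)/(s^2 + 8*s + 16)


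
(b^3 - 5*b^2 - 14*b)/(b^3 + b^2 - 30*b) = (b^2 - 5*b - 14)/(b^2 + b - 30)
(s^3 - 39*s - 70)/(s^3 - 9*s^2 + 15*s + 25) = (s^3 - 39*s - 70)/(s^3 - 9*s^2 + 15*s + 25)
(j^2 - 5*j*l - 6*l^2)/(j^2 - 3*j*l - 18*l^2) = (j + l)/(j + 3*l)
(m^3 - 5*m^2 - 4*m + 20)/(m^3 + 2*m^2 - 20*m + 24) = (m^2 - 3*m - 10)/(m^2 + 4*m - 12)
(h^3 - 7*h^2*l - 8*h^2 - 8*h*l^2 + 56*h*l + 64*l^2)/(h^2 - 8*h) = h - 7*l - 8*l^2/h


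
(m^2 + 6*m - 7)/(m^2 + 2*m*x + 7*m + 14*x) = (m - 1)/(m + 2*x)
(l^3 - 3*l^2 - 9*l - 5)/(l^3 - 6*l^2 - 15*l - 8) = (l - 5)/(l - 8)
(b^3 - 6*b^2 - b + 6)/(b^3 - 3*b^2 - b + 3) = (b - 6)/(b - 3)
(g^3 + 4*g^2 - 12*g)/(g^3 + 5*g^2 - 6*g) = (g - 2)/(g - 1)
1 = 1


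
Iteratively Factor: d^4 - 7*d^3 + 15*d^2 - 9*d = (d - 1)*(d^3 - 6*d^2 + 9*d) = (d - 3)*(d - 1)*(d^2 - 3*d) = (d - 3)^2*(d - 1)*(d)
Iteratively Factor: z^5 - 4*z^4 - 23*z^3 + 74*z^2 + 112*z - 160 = (z + 2)*(z^4 - 6*z^3 - 11*z^2 + 96*z - 80) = (z - 5)*(z + 2)*(z^3 - z^2 - 16*z + 16) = (z - 5)*(z - 4)*(z + 2)*(z^2 + 3*z - 4) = (z - 5)*(z - 4)*(z + 2)*(z + 4)*(z - 1)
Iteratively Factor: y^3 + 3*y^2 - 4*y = (y + 4)*(y^2 - y) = (y - 1)*(y + 4)*(y)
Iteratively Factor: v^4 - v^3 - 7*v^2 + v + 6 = (v - 3)*(v^3 + 2*v^2 - v - 2) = (v - 3)*(v + 2)*(v^2 - 1) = (v - 3)*(v - 1)*(v + 2)*(v + 1)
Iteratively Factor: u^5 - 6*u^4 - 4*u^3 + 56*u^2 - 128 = (u - 4)*(u^4 - 2*u^3 - 12*u^2 + 8*u + 32) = (u - 4)^2*(u^3 + 2*u^2 - 4*u - 8) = (u - 4)^2*(u - 2)*(u^2 + 4*u + 4) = (u - 4)^2*(u - 2)*(u + 2)*(u + 2)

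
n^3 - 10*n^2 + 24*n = n*(n - 6)*(n - 4)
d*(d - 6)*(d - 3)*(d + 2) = d^4 - 7*d^3 + 36*d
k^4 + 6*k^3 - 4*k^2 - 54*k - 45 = (k - 3)*(k + 1)*(k + 3)*(k + 5)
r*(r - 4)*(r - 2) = r^3 - 6*r^2 + 8*r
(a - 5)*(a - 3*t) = a^2 - 3*a*t - 5*a + 15*t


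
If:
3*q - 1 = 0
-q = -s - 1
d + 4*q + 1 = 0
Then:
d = -7/3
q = 1/3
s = -2/3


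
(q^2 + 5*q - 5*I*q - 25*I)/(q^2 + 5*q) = (q - 5*I)/q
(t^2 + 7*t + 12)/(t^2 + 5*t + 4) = (t + 3)/(t + 1)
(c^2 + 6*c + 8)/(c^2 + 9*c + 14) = (c + 4)/(c + 7)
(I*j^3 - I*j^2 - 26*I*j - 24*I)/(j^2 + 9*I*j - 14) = I*(j^3 - j^2 - 26*j - 24)/(j^2 + 9*I*j - 14)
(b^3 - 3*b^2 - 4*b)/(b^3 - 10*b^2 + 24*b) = (b + 1)/(b - 6)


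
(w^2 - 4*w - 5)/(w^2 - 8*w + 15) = (w + 1)/(w - 3)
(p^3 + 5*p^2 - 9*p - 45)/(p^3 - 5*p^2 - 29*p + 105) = (p + 3)/(p - 7)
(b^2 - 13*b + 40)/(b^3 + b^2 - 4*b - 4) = (b^2 - 13*b + 40)/(b^3 + b^2 - 4*b - 4)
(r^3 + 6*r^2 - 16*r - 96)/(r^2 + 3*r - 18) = (r^2 - 16)/(r - 3)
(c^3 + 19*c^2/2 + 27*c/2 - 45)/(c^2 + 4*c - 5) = (c^2 + 9*c/2 - 9)/(c - 1)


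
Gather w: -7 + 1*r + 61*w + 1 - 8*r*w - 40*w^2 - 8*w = r - 40*w^2 + w*(53 - 8*r) - 6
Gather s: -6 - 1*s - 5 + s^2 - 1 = s^2 - s - 12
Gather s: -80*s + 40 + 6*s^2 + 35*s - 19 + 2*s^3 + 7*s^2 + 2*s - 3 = 2*s^3 + 13*s^2 - 43*s + 18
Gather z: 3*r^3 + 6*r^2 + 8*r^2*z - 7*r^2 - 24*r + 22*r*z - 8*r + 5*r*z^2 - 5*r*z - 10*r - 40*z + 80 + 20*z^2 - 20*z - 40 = 3*r^3 - r^2 - 42*r + z^2*(5*r + 20) + z*(8*r^2 + 17*r - 60) + 40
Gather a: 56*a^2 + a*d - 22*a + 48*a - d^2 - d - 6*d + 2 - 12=56*a^2 + a*(d + 26) - d^2 - 7*d - 10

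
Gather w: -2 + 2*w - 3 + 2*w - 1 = 4*w - 6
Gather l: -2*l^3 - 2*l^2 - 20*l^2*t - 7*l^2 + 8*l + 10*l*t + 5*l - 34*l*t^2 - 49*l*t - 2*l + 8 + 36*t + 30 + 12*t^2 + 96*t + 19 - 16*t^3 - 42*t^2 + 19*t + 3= -2*l^3 + l^2*(-20*t - 9) + l*(-34*t^2 - 39*t + 11) - 16*t^3 - 30*t^2 + 151*t + 60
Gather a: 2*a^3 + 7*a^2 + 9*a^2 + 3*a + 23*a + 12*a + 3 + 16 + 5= 2*a^3 + 16*a^2 + 38*a + 24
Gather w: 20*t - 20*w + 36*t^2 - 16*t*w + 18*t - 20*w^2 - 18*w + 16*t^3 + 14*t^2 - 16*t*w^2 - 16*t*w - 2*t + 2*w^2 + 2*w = 16*t^3 + 50*t^2 + 36*t + w^2*(-16*t - 18) + w*(-32*t - 36)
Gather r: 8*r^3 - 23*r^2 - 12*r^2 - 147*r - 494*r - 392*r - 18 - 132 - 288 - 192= 8*r^3 - 35*r^2 - 1033*r - 630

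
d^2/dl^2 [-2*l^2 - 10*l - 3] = -4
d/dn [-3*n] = -3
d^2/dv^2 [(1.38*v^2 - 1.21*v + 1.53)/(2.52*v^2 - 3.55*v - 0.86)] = (1.4210854715202e-14*v^4 + 9.322992*v^3 + 76.241088*v^2 - 97.858152*v + 54.624838)/(16.003008*v^6 - 67.63176*v^5 + 78.890868*v^4 + 1.422485*v^3 - 26.923074*v^2 - 7.87674*v - 0.636056)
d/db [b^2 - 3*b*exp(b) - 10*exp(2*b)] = -3*b*exp(b) + 2*b - 20*exp(2*b) - 3*exp(b)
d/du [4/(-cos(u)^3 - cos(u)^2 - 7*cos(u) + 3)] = 4*(3*sin(u)^2 - 2*cos(u) - 10)*sin(u)/(cos(u)^3 + cos(u)^2 + 7*cos(u) - 3)^2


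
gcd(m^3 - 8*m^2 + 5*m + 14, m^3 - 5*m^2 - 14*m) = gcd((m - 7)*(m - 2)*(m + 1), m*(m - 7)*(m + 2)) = m - 7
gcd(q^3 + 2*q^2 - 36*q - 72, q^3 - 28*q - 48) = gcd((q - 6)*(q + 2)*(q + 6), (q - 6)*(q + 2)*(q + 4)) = q^2 - 4*q - 12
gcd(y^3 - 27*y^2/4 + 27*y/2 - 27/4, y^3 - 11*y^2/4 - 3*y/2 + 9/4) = y^2 - 15*y/4 + 9/4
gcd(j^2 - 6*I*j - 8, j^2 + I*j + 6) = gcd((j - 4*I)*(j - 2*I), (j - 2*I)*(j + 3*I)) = j - 2*I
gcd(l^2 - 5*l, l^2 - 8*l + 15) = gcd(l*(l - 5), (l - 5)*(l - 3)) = l - 5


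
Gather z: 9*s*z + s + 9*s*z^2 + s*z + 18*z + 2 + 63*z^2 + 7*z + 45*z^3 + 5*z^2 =s + 45*z^3 + z^2*(9*s + 68) + z*(10*s + 25) + 2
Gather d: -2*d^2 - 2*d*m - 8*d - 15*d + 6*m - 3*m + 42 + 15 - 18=-2*d^2 + d*(-2*m - 23) + 3*m + 39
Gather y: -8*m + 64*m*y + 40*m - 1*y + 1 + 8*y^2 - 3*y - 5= 32*m + 8*y^2 + y*(64*m - 4) - 4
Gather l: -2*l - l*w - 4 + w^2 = l*(-w - 2) + w^2 - 4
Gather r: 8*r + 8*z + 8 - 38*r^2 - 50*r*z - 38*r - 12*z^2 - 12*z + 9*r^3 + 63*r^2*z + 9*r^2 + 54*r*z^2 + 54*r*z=9*r^3 + r^2*(63*z - 29) + r*(54*z^2 + 4*z - 30) - 12*z^2 - 4*z + 8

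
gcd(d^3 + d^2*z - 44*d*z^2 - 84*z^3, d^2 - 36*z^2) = d + 6*z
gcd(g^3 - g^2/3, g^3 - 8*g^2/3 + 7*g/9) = g^2 - g/3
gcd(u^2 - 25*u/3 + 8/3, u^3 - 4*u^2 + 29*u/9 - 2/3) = u - 1/3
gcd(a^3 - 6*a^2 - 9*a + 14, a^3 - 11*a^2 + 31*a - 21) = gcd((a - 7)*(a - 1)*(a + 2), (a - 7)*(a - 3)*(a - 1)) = a^2 - 8*a + 7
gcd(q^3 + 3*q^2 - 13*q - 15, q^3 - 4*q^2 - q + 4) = q + 1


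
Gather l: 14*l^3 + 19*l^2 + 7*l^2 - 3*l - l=14*l^3 + 26*l^2 - 4*l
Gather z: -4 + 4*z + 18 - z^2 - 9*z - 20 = -z^2 - 5*z - 6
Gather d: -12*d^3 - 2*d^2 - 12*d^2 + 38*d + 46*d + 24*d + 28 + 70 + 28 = -12*d^3 - 14*d^2 + 108*d + 126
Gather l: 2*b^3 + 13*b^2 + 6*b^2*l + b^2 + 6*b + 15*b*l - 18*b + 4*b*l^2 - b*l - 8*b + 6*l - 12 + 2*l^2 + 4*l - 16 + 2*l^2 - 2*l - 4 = 2*b^3 + 14*b^2 - 20*b + l^2*(4*b + 4) + l*(6*b^2 + 14*b + 8) - 32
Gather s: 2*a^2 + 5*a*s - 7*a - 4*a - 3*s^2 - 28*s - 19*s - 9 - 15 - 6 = 2*a^2 - 11*a - 3*s^2 + s*(5*a - 47) - 30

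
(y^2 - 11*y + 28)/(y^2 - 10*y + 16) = (y^2 - 11*y + 28)/(y^2 - 10*y + 16)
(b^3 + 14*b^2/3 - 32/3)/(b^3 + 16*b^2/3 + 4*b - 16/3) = (3*b - 4)/(3*b - 2)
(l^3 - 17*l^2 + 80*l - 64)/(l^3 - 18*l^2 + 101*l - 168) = (l^2 - 9*l + 8)/(l^2 - 10*l + 21)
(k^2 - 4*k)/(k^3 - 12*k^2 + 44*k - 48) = k/(k^2 - 8*k + 12)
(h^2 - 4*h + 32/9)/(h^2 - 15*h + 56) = (h^2 - 4*h + 32/9)/(h^2 - 15*h + 56)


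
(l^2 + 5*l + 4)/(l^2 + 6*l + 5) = (l + 4)/(l + 5)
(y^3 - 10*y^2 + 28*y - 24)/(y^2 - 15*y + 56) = (y^3 - 10*y^2 + 28*y - 24)/(y^2 - 15*y + 56)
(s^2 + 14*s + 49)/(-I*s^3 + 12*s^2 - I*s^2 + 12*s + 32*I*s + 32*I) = I*(s^2 + 14*s + 49)/(s^3 + s^2*(1 + 12*I) + 4*s*(-8 + 3*I) - 32)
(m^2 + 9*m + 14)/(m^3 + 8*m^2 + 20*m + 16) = (m + 7)/(m^2 + 6*m + 8)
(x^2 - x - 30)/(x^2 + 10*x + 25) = (x - 6)/(x + 5)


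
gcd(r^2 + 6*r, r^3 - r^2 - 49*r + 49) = 1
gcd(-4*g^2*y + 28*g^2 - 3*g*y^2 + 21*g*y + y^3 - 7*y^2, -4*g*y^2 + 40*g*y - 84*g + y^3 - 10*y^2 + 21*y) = -4*g*y + 28*g + y^2 - 7*y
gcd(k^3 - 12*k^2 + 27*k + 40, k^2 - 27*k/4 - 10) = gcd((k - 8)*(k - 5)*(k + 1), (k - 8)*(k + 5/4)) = k - 8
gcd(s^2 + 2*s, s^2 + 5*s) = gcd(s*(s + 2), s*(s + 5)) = s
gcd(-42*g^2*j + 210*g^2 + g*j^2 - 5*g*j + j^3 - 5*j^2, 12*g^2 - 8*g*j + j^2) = 6*g - j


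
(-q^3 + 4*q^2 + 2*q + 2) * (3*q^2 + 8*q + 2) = -3*q^5 + 4*q^4 + 36*q^3 + 30*q^2 + 20*q + 4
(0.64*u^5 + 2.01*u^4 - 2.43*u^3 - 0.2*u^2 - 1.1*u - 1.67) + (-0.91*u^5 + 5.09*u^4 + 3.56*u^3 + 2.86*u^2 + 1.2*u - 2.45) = -0.27*u^5 + 7.1*u^4 + 1.13*u^3 + 2.66*u^2 + 0.0999999999999999*u - 4.12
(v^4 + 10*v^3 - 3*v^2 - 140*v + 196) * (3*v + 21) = 3*v^5 + 51*v^4 + 201*v^3 - 483*v^2 - 2352*v + 4116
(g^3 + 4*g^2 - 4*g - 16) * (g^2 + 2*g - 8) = g^5 + 6*g^4 - 4*g^3 - 56*g^2 + 128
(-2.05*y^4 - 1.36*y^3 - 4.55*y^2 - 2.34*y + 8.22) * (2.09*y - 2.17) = -4.2845*y^5 + 1.6061*y^4 - 6.5583*y^3 + 4.9829*y^2 + 22.2576*y - 17.8374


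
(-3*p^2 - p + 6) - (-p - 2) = 8 - 3*p^2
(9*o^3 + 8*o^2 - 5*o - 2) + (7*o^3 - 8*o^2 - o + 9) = 16*o^3 - 6*o + 7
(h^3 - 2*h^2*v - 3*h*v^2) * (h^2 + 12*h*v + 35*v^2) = h^5 + 10*h^4*v + 8*h^3*v^2 - 106*h^2*v^3 - 105*h*v^4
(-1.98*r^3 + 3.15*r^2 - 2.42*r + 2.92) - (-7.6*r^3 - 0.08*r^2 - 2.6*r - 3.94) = 5.62*r^3 + 3.23*r^2 + 0.18*r + 6.86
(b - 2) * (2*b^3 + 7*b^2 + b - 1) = 2*b^4 + 3*b^3 - 13*b^2 - 3*b + 2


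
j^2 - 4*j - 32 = (j - 8)*(j + 4)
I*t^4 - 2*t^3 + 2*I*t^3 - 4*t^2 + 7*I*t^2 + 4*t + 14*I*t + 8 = (t + 2)*(t - I)*(t + 4*I)*(I*t + 1)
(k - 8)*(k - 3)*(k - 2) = k^3 - 13*k^2 + 46*k - 48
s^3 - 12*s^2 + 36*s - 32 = (s - 8)*(s - 2)^2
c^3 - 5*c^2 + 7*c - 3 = (c - 3)*(c - 1)^2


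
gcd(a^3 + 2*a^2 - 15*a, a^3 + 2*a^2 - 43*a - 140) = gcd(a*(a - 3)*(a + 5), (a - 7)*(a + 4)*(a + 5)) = a + 5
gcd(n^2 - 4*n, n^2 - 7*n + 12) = n - 4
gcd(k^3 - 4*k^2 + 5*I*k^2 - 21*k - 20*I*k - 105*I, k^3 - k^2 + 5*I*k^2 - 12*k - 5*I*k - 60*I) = k^2 + k*(3 + 5*I) + 15*I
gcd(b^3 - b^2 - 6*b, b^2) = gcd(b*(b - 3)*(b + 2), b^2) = b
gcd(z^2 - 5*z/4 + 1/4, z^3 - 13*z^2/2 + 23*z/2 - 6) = z - 1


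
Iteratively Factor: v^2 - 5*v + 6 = (v - 2)*(v - 3)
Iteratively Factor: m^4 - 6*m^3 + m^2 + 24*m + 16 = (m + 1)*(m^3 - 7*m^2 + 8*m + 16) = (m - 4)*(m + 1)*(m^2 - 3*m - 4) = (m - 4)*(m + 1)^2*(m - 4)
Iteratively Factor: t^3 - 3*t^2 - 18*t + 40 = (t - 5)*(t^2 + 2*t - 8) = (t - 5)*(t - 2)*(t + 4)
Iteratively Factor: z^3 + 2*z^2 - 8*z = (z - 2)*(z^2 + 4*z) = (z - 2)*(z + 4)*(z)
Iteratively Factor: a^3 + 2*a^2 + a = (a + 1)*(a^2 + a) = (a + 1)^2*(a)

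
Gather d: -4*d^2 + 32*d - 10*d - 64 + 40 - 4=-4*d^2 + 22*d - 28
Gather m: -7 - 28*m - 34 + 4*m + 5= -24*m - 36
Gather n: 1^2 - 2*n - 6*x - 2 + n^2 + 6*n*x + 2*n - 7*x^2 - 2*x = n^2 + 6*n*x - 7*x^2 - 8*x - 1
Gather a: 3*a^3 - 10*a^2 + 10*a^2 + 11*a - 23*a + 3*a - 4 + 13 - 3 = 3*a^3 - 9*a + 6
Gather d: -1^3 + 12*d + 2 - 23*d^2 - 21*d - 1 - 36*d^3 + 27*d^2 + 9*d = -36*d^3 + 4*d^2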